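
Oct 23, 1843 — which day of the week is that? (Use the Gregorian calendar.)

Monday

Doomsday rule: the anchor day for the 1800s is Friday. For year 43: 43÷12 = 3 r 7, and 7÷4 = 1, so 3+7+1 = 11.
Friday + 11 ≡ Tuesday — that's 1843's doomsday.
In October the doomsday date is Oct 10.
Oct 23 is 13 days after Oct 10; 13 mod 7 = 6, so Tuesday + 6 = Monday.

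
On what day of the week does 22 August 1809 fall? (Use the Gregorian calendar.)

Tuesday

Doomsday rule: the anchor day for the 1800s is Friday. For year 09: 9÷12 = 0 r 9, and 9÷4 = 2, so 0+9+2 = 11.
Friday + 11 ≡ Tuesday — that's 1809's doomsday.
In August the doomsday date is Aug 8.
Aug 22 is 14 days after Aug 8; 14 mod 7 = 0, so Tuesday + 0 = Tuesday.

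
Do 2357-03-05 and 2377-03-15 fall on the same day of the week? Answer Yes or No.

Yes

From Mar 5, 2357 to Mar 15, 2377 is 7315 days.
7315 mod 7 = 0, so they are the same weekday.
(Mar 5, 2357 is a Tuesday; Mar 15, 2377 is a Tuesday.)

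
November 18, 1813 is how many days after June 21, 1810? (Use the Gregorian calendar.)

1246

Jun 21, 1810 → Jun 21, 1811: 365 days.
Jun 21, 1811 → Jun 21, 1812: 366 days (Feb 29, 1812 is in that span).
Jun 21, 1812 → Jun 21, 1813: 365 days.
Jun 21, 1813 → Jul 21, 1813: 30 days (June has 30).
Jul 21, 1813 → Aug 21, 1813: 31 days (July has 31).
Aug 21, 1813 → Sep 21, 1813: 31 days (August has 31).
Sep 21, 1813 → Oct 21, 1813: 30 days (September has 30).
Oct 21, 1813 → Nov 18, 1813: 28 days.
Total: 1246 days.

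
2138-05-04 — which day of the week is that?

Sunday

Doomsday rule: the anchor day for the 2100s is Sunday. For year 38: 38÷12 = 3 r 2, and 2÷4 = 0, so 3+2+0 = 5.
Sunday + 5 ≡ Friday — that's 2138's doomsday.
In May the doomsday date is May 9.
May 4 is 5 days before May 9; 5 mod 7 = 5, so Friday − 5 = Sunday.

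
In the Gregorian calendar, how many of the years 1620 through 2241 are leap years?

151

Multiples of 4 in [1620,2241]: 156.
Of those, multiples of 100: 6 (not leap unless ÷400).
Multiples of 400: 1.
Leap years = 156 − 6 + 1 = 151.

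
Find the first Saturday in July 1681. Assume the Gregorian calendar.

July 1, 1681 is a Tuesday.
The first Saturday is therefore July 5 (4 days later).

July 5, 1681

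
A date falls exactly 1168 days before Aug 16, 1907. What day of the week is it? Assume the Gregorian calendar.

Aug 16, 1907 is a Friday.
1168 mod 7 = 6, so 1168 days before a Friday is Friday − 6 = Saturday.

Saturday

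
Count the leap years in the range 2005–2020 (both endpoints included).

4

Multiples of 4 in [2005,2020]: 4.
Of those, multiples of 100: 0 (not leap unless ÷400).
Multiples of 400: 0.
Leap years = 4 − 0 + 0 = 4.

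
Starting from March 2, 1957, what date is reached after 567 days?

+365 (one year) → Mar 2, 1958 (202 left).
Mar has 31 days: +30 → Apr 1, 1958 (172 left).
Apr has 30 days: +30 → May 1, 1958 (142 left).
May has 31 days: +31 → Jun 1, 1958 (111 left).
Jun has 30 days: +30 → Jul 1, 1958 (81 left).
Jul has 31 days: +31 → Aug 1, 1958 (50 left).
Aug has 31 days: +31 → Sep 1, 1958 (19 left).
+19 → Sep 20, 1958.

September 20, 1958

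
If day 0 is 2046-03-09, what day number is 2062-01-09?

5785

Mar 9, 2046 → Mar 9, 2047: 365 days.
Mar 9, 2047 → Mar 9, 2048: 366 days (Feb 29, 2048 is in that span).
Mar 9, 2048 → Mar 9, 2049: 365 days.
Mar 9, 2049 → Mar 9, 2050: 365 days.
Mar 9, 2050 → Mar 9, 2051: 365 days.
Mar 9, 2051 → Mar 9, 2052: 366 days (Feb 29, 2052 is in that span).
Mar 9, 2052 → Mar 9, 2053: 365 days.
Mar 9, 2053 → Mar 9, 2054: 365 days.
Mar 9, 2054 → Mar 9, 2055: 365 days.
Mar 9, 2055 → Mar 9, 2056: 366 days (Feb 29, 2056 is in that span).
Mar 9, 2056 → Mar 9, 2057: 365 days.
Mar 9, 2057 → Mar 9, 2058: 365 days.
Mar 9, 2058 → Mar 9, 2059: 365 days.
Mar 9, 2059 → Mar 9, 2060: 366 days (Feb 29, 2060 is in that span).
Mar 9, 2060 → Mar 9, 2061: 365 days.
Mar 9, 2061 → Apr 9, 2061: 31 days (March has 31).
Apr 9, 2061 → May 9, 2061: 30 days (April has 30).
May 9, 2061 → Jun 9, 2061: 31 days (May has 31).
Jun 9, 2061 → Jul 9, 2061: 30 days (June has 30).
Jul 9, 2061 → Aug 9, 2061: 31 days (July has 31).
Aug 9, 2061 → Sep 9, 2061: 31 days (August has 31).
Sep 9, 2061 → Oct 9, 2061: 30 days (September has 30).
Oct 9, 2061 → Nov 9, 2061: 31 days (October has 31).
Nov 9, 2061 → Dec 9, 2061: 30 days (November has 30).
Dec 9, 2061 → Jan 9, 2062: 31 days.
Total: 5785 days.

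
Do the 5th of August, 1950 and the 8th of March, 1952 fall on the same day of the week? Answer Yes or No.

From Aug 5, 1950 to Mar 8, 1952 is 581 days.
581 mod 7 = 0, so they are the same weekday.
(Aug 5, 1950 is a Saturday; Mar 8, 1952 is a Saturday.)

Yes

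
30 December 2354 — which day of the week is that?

Thursday

Doomsday rule: the anchor day for the 2300s is Wednesday. For year 54: 54÷12 = 4 r 6, and 6÷4 = 1, so 4+6+1 = 11.
Wednesday + 11 ≡ Sunday — that's 2354's doomsday.
In December the doomsday date is Dec 12.
Dec 30 is 18 days after Dec 12; 18 mod 7 = 4, so Sunday + 4 = Thursday.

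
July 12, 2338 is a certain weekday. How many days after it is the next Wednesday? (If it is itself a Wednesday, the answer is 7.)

1

Jul 12, 2338 is a Tuesday.
From Tuesday to the next Wednesday is 1 day.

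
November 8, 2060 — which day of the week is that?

January 1, 2060 is a Thursday.
Jan 1, 2060 → Feb 1, 2060: 31 days (January has 31).
Feb 1, 2060 → Mar 1, 2060: 29 days (February has 29).
Mar 1, 2060 → Apr 1, 2060: 31 days (March has 31).
Apr 1, 2060 → May 1, 2060: 30 days (April has 30).
May 1, 2060 → Jun 1, 2060: 31 days (May has 31).
Jun 1, 2060 → Jul 1, 2060: 30 days (June has 30).
Jul 1, 2060 → Aug 1, 2060: 31 days (July has 31).
Aug 1, 2060 → Sep 1, 2060: 31 days (August has 31).
Sep 1, 2060 → Oct 1, 2060: 30 days (September has 30).
Oct 1, 2060 → Nov 1, 2060: 31 days (October has 31).
Nov 1, 2060 → Nov 8, 2060: 7 days.
Total: 312 days.
312 mod 7 = 4, so Thursday + 4 = Monday.

Monday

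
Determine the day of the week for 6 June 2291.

Saturday

Doomsday rule: the anchor day for the 2200s is Friday. For year 91: 91÷12 = 7 r 7, and 7÷4 = 1, so 7+7+1 = 15.
Friday + 15 ≡ Saturday — that's 2291's doomsday.
In June the doomsday date is Jun 6.
Jun 6 is the doomsday itself: Saturday.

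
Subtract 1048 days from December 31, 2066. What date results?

February 17, 2064

−365 (one year) → Dec 31, 2065 (683 left).
−365 (one year) → Dec 31, 2064 (318 left).
−31 → Nov 30, 2064 (end of Nov, 30 days; 287 left).
−30 → Oct 31, 2064 (end of Oct, 31 days; 257 left).
−31 → Sep 30, 2064 (end of Sep, 30 days; 226 left).
−30 → Aug 31, 2064 (end of Aug, 31 days; 196 left).
−31 → Jul 31, 2064 (end of Jul, 31 days; 165 left).
−31 → Jun 30, 2064 (end of Jun, 30 days; 134 left).
−30 → May 31, 2064 (end of May, 31 days; 104 left).
−31 → Apr 30, 2064 (end of Apr, 30 days; 73 left).
−30 → Mar 31, 2064 (end of Mar, 31 days; 43 left).
−31 → Feb 29, 2064 (end of Feb, 29 days; 12 left).
−12 → Feb 17, 2064.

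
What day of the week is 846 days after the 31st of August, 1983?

Tuesday

First find the weekday of Aug 31, 1983. Doomsday rule: the anchor day for the 1900s is Wednesday. For year 83: 83÷12 = 6 r 11, and 11÷4 = 2, so 6+11+2 = 19.
Wednesday + 19 ≡ Monday — that's 1983's doomsday.
In August the doomsday date is Aug 8.
Aug 31 is 23 days after Aug 8; 23 mod 7 = 2, so Monday + 2 = Wednesday.
846 mod 7 = 6, so 846 days after a Wednesday is Wednesday + 6 = Tuesday.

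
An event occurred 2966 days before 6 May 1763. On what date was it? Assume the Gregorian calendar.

−365 (one year) → May 6, 1762 (2601 left).
−365 (one year) → May 6, 1761 (2236 left).
−365 (one year) → May 6, 1760 (1871 left).
−366 (one year; includes Feb 29, 1760) → May 6, 1759 (1505 left).
−365 (one year) → May 6, 1758 (1140 left).
−365 (one year) → May 6, 1757 (775 left).
−365 (one year) → May 6, 1756 (410 left).
−366 (one year; includes Feb 29, 1756) → May 6, 1755 (44 left).
−6 → Apr 30, 1755 (end of Apr, 30 days; 38 left).
−30 → Mar 31, 1755 (end of Mar, 31 days; 8 left).
−8 → Mar 23, 1755.

March 23, 1755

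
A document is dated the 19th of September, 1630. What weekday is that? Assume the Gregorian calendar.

Thursday

Doomsday rule: the anchor day for the 1600s is Tuesday. For year 30: 30÷12 = 2 r 6, and 6÷4 = 1, so 2+6+1 = 9.
Tuesday + 9 ≡ Thursday — that's 1630's doomsday.
In September the doomsday date is Sep 5.
Sep 19 is 14 days after Sep 5; 14 mod 7 = 0, so Thursday + 0 = Thursday.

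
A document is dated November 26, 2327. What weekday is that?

Doomsday rule: the anchor day for the 2300s is Wednesday. For year 27: 27÷12 = 2 r 3, and 3÷4 = 0, so 2+3+0 = 5.
Wednesday + 5 ≡ Monday — that's 2327's doomsday.
In November the doomsday date is Nov 7.
Nov 26 is 19 days after Nov 7; 19 mod 7 = 5, so Monday + 5 = Saturday.

Saturday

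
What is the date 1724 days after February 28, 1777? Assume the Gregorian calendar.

November 18, 1781

+365 (one year) → Feb 28, 1778 (1359 left).
+365 (one year) → Feb 28, 1779 (994 left).
+365 (one year) → Feb 28, 1780 (629 left).
+366 (one year; includes Feb 29, 1780) → Feb 28, 1781 (263 left).
Feb has 28 days: +1 → Mar 1, 1781 (262 left).
Mar has 31 days: +31 → Apr 1, 1781 (231 left).
Apr has 30 days: +30 → May 1, 1781 (201 left).
May has 31 days: +31 → Jun 1, 1781 (170 left).
Jun has 30 days: +30 → Jul 1, 1781 (140 left).
Jul has 31 days: +31 → Aug 1, 1781 (109 left).
Aug has 31 days: +31 → Sep 1, 1781 (78 left).
Sep has 30 days: +30 → Oct 1, 1781 (48 left).
Oct has 31 days: +31 → Nov 1, 1781 (17 left).
+17 → Nov 18, 1781.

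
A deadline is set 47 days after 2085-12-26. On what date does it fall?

Dec has 31 days: +6 → Jan 1, 2086 (41 left).
Jan has 31 days: +31 → Feb 1, 2086 (10 left).
+10 → Feb 11, 2086.

February 11, 2086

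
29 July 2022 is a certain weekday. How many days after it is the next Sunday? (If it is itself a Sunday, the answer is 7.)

2

Jul 29, 2022 is a Friday.
From Friday to the next Sunday is 2 days.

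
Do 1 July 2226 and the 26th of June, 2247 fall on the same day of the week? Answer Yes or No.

From Jul 1, 2226 to Jun 26, 2247 is 7665 days.
7665 mod 7 = 0, so they are the same weekday.
(Jul 1, 2226 is a Saturday; Jun 26, 2247 is a Saturday.)

Yes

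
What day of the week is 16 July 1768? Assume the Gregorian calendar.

Doomsday rule: the anchor day for the 1700s is Sunday. For year 68: 68÷12 = 5 r 8, and 8÷4 = 2, so 5+8+2 = 15.
Sunday + 15 ≡ Monday — that's 1768's doomsday.
In July the doomsday date is Jul 11.
Jul 16 is 5 days after Jul 11; 5 mod 7 = 5, so Monday + 5 = Saturday.

Saturday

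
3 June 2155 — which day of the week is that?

Doomsday rule: the anchor day for the 2100s is Sunday. For year 55: 55÷12 = 4 r 7, and 7÷4 = 1, so 4+7+1 = 12.
Sunday + 12 ≡ Friday — that's 2155's doomsday.
In June the doomsday date is Jun 6.
Jun 3 is 3 days before Jun 6; 3 mod 7 = 3, so Friday − 3 = Tuesday.

Tuesday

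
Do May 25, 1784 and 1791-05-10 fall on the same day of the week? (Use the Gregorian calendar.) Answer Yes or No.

From May 25, 1784 to May 10, 1791 is 2541 days.
2541 mod 7 = 0, so they are the same weekday.
(May 25, 1784 is a Tuesday; May 10, 1791 is a Tuesday.)

Yes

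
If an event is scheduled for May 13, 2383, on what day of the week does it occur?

Doomsday rule: the anchor day for the 2300s is Wednesday. For year 83: 83÷12 = 6 r 11, and 11÷4 = 2, so 6+11+2 = 19.
Wednesday + 19 ≡ Monday — that's 2383's doomsday.
In May the doomsday date is May 9.
May 13 is 4 days after May 9; 4 mod 7 = 4, so Monday + 4 = Friday.

Friday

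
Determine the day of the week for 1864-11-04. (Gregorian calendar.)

Doomsday rule: the anchor day for the 1800s is Friday. For year 64: 64÷12 = 5 r 4, and 4÷4 = 1, so 5+4+1 = 10.
Friday + 10 ≡ Monday — that's 1864's doomsday.
In November the doomsday date is Nov 7.
Nov 4 is 3 days before Nov 7; 3 mod 7 = 3, so Monday − 3 = Friday.

Friday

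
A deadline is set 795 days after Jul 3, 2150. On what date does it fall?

+365 (one year) → Jul 3, 2151 (430 left).
+366 (one year; includes Feb 29, 2152) → Jul 3, 2152 (64 left).
Jul has 31 days: +29 → Aug 1, 2152 (35 left).
Aug has 31 days: +31 → Sep 1, 2152 (4 left).
+4 → Sep 5, 2152.

September 5, 2152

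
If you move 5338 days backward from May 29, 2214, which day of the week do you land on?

First find the weekday of May 29, 2214. Doomsday rule: the anchor day for the 2200s is Friday. For year 14: 14÷12 = 1 r 2, and 2÷4 = 0, so 1+2+0 = 3.
Friday + 3 ≡ Monday — that's 2214's doomsday.
In May the doomsday date is May 9.
May 29 is 20 days after May 9; 20 mod 7 = 6, so Monday + 6 = Sunday.
5338 mod 7 = 4, so 5338 days before a Sunday is Sunday − 4 = Wednesday.

Wednesday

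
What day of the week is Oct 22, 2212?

Doomsday rule: the anchor day for the 2200s is Friday. For year 12: 12÷12 = 1 r 0, and 0÷4 = 0, so 1+0+0 = 1.
Friday + 1 ≡ Saturday — that's 2212's doomsday.
In October the doomsday date is Oct 10.
Oct 22 is 12 days after Oct 10; 12 mod 7 = 5, so Saturday + 5 = Thursday.

Thursday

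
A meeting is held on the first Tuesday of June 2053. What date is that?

June 1, 2053 is a Sunday.
The first Tuesday is therefore June 3 (2 days later).

June 3, 2053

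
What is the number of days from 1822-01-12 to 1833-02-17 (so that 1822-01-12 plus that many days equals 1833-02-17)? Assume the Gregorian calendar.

4054

Jan 12, 1822 → Jan 12, 1823: 365 days.
Jan 12, 1823 → Jan 12, 1824: 365 days.
Jan 12, 1824 → Jan 12, 1825: 366 days (Feb 29, 1824 is in that span).
Jan 12, 1825 → Jan 12, 1826: 365 days.
Jan 12, 1826 → Jan 12, 1827: 365 days.
Jan 12, 1827 → Jan 12, 1828: 365 days.
Jan 12, 1828 → Jan 12, 1829: 366 days (Feb 29, 1828 is in that span).
Jan 12, 1829 → Jan 12, 1830: 365 days.
Jan 12, 1830 → Jan 12, 1831: 365 days.
Jan 12, 1831 → Jan 12, 1832: 365 days.
Jan 12, 1832 → Jan 12, 1833: 366 days (Feb 29, 1832 is in that span).
Jan 12, 1833 → Feb 12, 1833: 31 days (January has 31).
Feb 12, 1833 → Feb 17, 1833: 5 days.
Total: 4054 days.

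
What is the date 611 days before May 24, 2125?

−365 (one year) → May 24, 2124 (246 left).
−24 → Apr 30, 2124 (end of Apr, 30 days; 222 left).
−30 → Mar 31, 2124 (end of Mar, 31 days; 192 left).
−31 → Feb 29, 2124 (end of Feb, 29 days; 161 left).
−29 → Jan 31, 2124 (end of Jan, 31 days; 132 left).
−31 → Dec 31, 2123 (end of Dec, 31 days; 101 left).
−31 → Nov 30, 2123 (end of Nov, 30 days; 70 left).
−30 → Oct 31, 2123 (end of Oct, 31 days; 40 left).
−31 → Sep 30, 2123 (end of Sep, 30 days; 9 left).
−9 → Sep 21, 2123.

September 21, 2123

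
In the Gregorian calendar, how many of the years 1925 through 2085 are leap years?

40

Multiples of 4 in [1925,2085]: 40.
Of those, multiples of 100: 1 (not leap unless ÷400).
Multiples of 400: 1.
Leap years = 40 − 1 + 1 = 40.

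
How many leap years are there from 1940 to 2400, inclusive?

Multiples of 4 in [1940,2400]: 116.
Of those, multiples of 100: 5 (not leap unless ÷400).
Multiples of 400: 2.
Leap years = 116 − 5 + 2 = 113.

113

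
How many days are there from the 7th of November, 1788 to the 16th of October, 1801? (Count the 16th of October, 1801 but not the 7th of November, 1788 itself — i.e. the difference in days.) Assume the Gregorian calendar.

Nov 7, 1788 → Nov 7, 1789: 365 days.
Nov 7, 1789 → Nov 7, 1790: 365 days.
Nov 7, 1790 → Nov 7, 1791: 365 days.
Nov 7, 1791 → Nov 7, 1792: 366 days (Feb 29, 1792 is in that span).
Nov 7, 1792 → Nov 7, 1793: 365 days.
Nov 7, 1793 → Nov 7, 1794: 365 days.
Nov 7, 1794 → Nov 7, 1795: 365 days.
Nov 7, 1795 → Nov 7, 1796: 366 days (Feb 29, 1796 is in that span).
Nov 7, 1796 → Nov 7, 1797: 365 days.
Nov 7, 1797 → Nov 7, 1798: 365 days.
Nov 7, 1798 → Nov 7, 1799: 365 days.
Nov 7, 1799 → Nov 7, 1800: 365 days.
Nov 7, 1800 → Dec 7, 1800: 30 days (November has 30).
Dec 7, 1800 → Jan 7, 1801: 31 days (December has 31).
Jan 7, 1801 → Feb 7, 1801: 31 days (January has 31).
Feb 7, 1801 → Mar 7, 1801: 28 days (February has 28).
Mar 7, 1801 → Apr 7, 1801: 31 days (March has 31).
Apr 7, 1801 → May 7, 1801: 30 days (April has 30).
May 7, 1801 → Jun 7, 1801: 31 days (May has 31).
Jun 7, 1801 → Jul 7, 1801: 30 days (June has 30).
Jul 7, 1801 → Aug 7, 1801: 31 days (July has 31).
Aug 7, 1801 → Sep 7, 1801: 31 days (August has 31).
Sep 7, 1801 → Oct 7, 1801: 30 days (September has 30).
Oct 7, 1801 → Oct 16, 1801: 9 days.
Total: 4725 days.

4725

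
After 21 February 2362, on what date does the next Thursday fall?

February 22, 2362

Feb 21, 2362 is a Wednesday.
From Wednesday to the next Thursday is 1 day.
Feb 21, 2362 + 1 = Feb 22, 2362.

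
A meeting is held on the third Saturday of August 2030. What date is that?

August 1, 2030 is a Thursday.
The first Saturday is therefore August 3 (2 days later).
The third Saturday is 3 + 2×7 = August 17.

August 17, 2030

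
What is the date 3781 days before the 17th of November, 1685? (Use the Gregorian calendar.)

July 12, 1675

−365 (one year) → Nov 17, 1684 (3416 left).
−366 (one year; includes Feb 29, 1684) → Nov 17, 1683 (3050 left).
−365 (one year) → Nov 17, 1682 (2685 left).
−365 (one year) → Nov 17, 1681 (2320 left).
−365 (one year) → Nov 17, 1680 (1955 left).
−366 (one year; includes Feb 29, 1680) → Nov 17, 1679 (1589 left).
−365 (one year) → Nov 17, 1678 (1224 left).
−365 (one year) → Nov 17, 1677 (859 left).
−365 (one year) → Nov 17, 1676 (494 left).
−366 (one year; includes Feb 29, 1676) → Nov 17, 1675 (128 left).
−17 → Oct 31, 1675 (end of Oct, 31 days; 111 left).
−31 → Sep 30, 1675 (end of Sep, 30 days; 80 left).
−30 → Aug 31, 1675 (end of Aug, 31 days; 50 left).
−31 → Jul 31, 1675 (end of Jul, 31 days; 19 left).
−19 → Jul 12, 1675.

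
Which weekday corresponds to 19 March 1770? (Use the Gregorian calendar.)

Doomsday rule: the anchor day for the 1700s is Sunday. For year 70: 70÷12 = 5 r 10, and 10÷4 = 2, so 5+10+2 = 17.
Sunday + 17 ≡ Wednesday — that's 1770's doomsday.
In March the doomsday date is Mar 14.
Mar 19 is 5 days after Mar 14; 5 mod 7 = 5, so Wednesday + 5 = Monday.

Monday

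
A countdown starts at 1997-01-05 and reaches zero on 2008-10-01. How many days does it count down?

Jan 5, 1997 → Jan 5, 1998: 365 days.
Jan 5, 1998 → Jan 5, 1999: 365 days.
Jan 5, 1999 → Jan 5, 2000: 365 days.
Jan 5, 2000 → Jan 5, 2001: 366 days (Feb 29, 2000 is in that span).
Jan 5, 2001 → Jan 5, 2002: 365 days.
Jan 5, 2002 → Jan 5, 2003: 365 days.
Jan 5, 2003 → Jan 5, 2004: 365 days.
Jan 5, 2004 → Jan 5, 2005: 366 days (Feb 29, 2004 is in that span).
Jan 5, 2005 → Jan 5, 2006: 365 days.
Jan 5, 2006 → Jan 5, 2007: 365 days.
Jan 5, 2007 → Jan 5, 2008: 365 days.
Jan 5, 2008 → Feb 5, 2008: 31 days (January has 31).
Feb 5, 2008 → Mar 5, 2008: 29 days (February has 29).
Mar 5, 2008 → Apr 5, 2008: 31 days (March has 31).
Apr 5, 2008 → May 5, 2008: 30 days (April has 30).
May 5, 2008 → Jun 5, 2008: 31 days (May has 31).
Jun 5, 2008 → Jul 5, 2008: 30 days (June has 30).
Jul 5, 2008 → Aug 5, 2008: 31 days (July has 31).
Aug 5, 2008 → Sep 5, 2008: 31 days (August has 31).
Sep 5, 2008 → Oct 1, 2008: 26 days.
Total: 4287 days.

4287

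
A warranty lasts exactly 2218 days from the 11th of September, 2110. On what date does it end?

October 7, 2116

+365 (one year) → Sep 11, 2111 (1853 left).
+366 (one year; includes Feb 29, 2112) → Sep 11, 2112 (1487 left).
+365 (one year) → Sep 11, 2113 (1122 left).
+365 (one year) → Sep 11, 2114 (757 left).
+365 (one year) → Sep 11, 2115 (392 left).
Sep has 30 days: +20 → Oct 1, 2115 (372 left).
Oct has 31 days: +31 → Nov 1, 2115 (341 left).
Nov has 30 days: +30 → Dec 1, 2115 (311 left).
Dec has 31 days: +31 → Jan 1, 2116 (280 left).
Jan has 31 days: +31 → Feb 1, 2116 (249 left).
Feb has 29 days: +29 → Mar 1, 2116 (220 left).
Mar has 31 days: +31 → Apr 1, 2116 (189 left).
Apr has 30 days: +30 → May 1, 2116 (159 left).
May has 31 days: +31 → Jun 1, 2116 (128 left).
Jun has 30 days: +30 → Jul 1, 2116 (98 left).
Jul has 31 days: +31 → Aug 1, 2116 (67 left).
Aug has 31 days: +31 → Sep 1, 2116 (36 left).
Sep has 30 days: +30 → Oct 1, 2116 (6 left).
+6 → Oct 7, 2116.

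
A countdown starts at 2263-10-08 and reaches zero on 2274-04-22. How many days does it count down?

3849

Oct 8, 2263 → Oct 8, 2264: 366 days (Feb 29, 2264 is in that span).
Oct 8, 2264 → Oct 8, 2265: 365 days.
Oct 8, 2265 → Oct 8, 2266: 365 days.
Oct 8, 2266 → Oct 8, 2267: 365 days.
Oct 8, 2267 → Oct 8, 2268: 366 days (Feb 29, 2268 is in that span).
Oct 8, 2268 → Oct 8, 2269: 365 days.
Oct 8, 2269 → Oct 8, 2270: 365 days.
Oct 8, 2270 → Oct 8, 2271: 365 days.
Oct 8, 2271 → Oct 8, 2272: 366 days (Feb 29, 2272 is in that span).
Oct 8, 2272 → Oct 8, 2273: 365 days.
Oct 8, 2273 → Nov 8, 2273: 31 days (October has 31).
Nov 8, 2273 → Dec 8, 2273: 30 days (November has 30).
Dec 8, 2273 → Jan 8, 2274: 31 days (December has 31).
Jan 8, 2274 → Feb 8, 2274: 31 days (January has 31).
Feb 8, 2274 → Mar 8, 2274: 28 days (February has 28).
Mar 8, 2274 → Apr 8, 2274: 31 days (March has 31).
Apr 8, 2274 → Apr 22, 2274: 14 days.
Total: 3849 days.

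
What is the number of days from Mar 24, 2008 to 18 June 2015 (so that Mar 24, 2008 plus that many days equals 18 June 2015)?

2642

Mar 24, 2008 → Mar 24, 2009: 365 days.
Mar 24, 2009 → Mar 24, 2010: 365 days.
Mar 24, 2010 → Mar 24, 2011: 365 days.
Mar 24, 2011 → Mar 24, 2012: 366 days (Feb 29, 2012 is in that span).
Mar 24, 2012 → Mar 24, 2013: 365 days.
Mar 24, 2013 → Mar 24, 2014: 365 days.
Mar 24, 2014 → Mar 24, 2015: 365 days.
Mar 24, 2015 → Apr 24, 2015: 31 days (March has 31).
Apr 24, 2015 → May 24, 2015: 30 days (April has 30).
May 24, 2015 → Jun 18, 2015: 25 days.
Total: 2642 days.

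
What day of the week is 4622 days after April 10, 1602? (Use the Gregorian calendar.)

Friday

First find the weekday of Apr 10, 1602. Doomsday rule: the anchor day for the 1600s is Tuesday. For year 02: 2÷12 = 0 r 2, and 2÷4 = 0, so 0+2+0 = 2.
Tuesday + 2 ≡ Thursday — that's 1602's doomsday.
In April the doomsday date is Apr 4.
Apr 10 is 6 days after Apr 4; 6 mod 7 = 6, so Thursday + 6 = Wednesday.
4622 mod 7 = 2, so 4622 days after a Wednesday is Wednesday + 2 = Friday.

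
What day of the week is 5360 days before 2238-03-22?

Saturday

First find the weekday of Mar 22, 2238. Doomsday rule: the anchor day for the 2200s is Friday. For year 38: 38÷12 = 3 r 2, and 2÷4 = 0, so 3+2+0 = 5.
Friday + 5 ≡ Wednesday — that's 2238's doomsday.
In March the doomsday date is Mar 14.
Mar 22 is 8 days after Mar 14; 8 mod 7 = 1, so Wednesday + 1 = Thursday.
5360 mod 7 = 5, so 5360 days before a Thursday is Thursday − 5 = Saturday.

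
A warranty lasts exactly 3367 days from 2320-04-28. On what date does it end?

+365 (one year) → Apr 28, 2321 (3002 left).
+365 (one year) → Apr 28, 2322 (2637 left).
+365 (one year) → Apr 28, 2323 (2272 left).
+366 (one year; includes Feb 29, 2324) → Apr 28, 2324 (1906 left).
+365 (one year) → Apr 28, 2325 (1541 left).
+365 (one year) → Apr 28, 2326 (1176 left).
+365 (one year) → Apr 28, 2327 (811 left).
+366 (one year; includes Feb 29, 2328) → Apr 28, 2328 (445 left).
+365 (one year) → Apr 28, 2329 (80 left).
Apr has 30 days: +3 → May 1, 2329 (77 left).
May has 31 days: +31 → Jun 1, 2329 (46 left).
Jun has 30 days: +30 → Jul 1, 2329 (16 left).
+16 → Jul 17, 2329.

July 17, 2329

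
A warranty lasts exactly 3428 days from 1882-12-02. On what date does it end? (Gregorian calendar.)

April 21, 1892

+365 (one year) → Dec 2, 1883 (3063 left).
+366 (one year; includes Feb 29, 1884) → Dec 2, 1884 (2697 left).
+365 (one year) → Dec 2, 1885 (2332 left).
+365 (one year) → Dec 2, 1886 (1967 left).
+365 (one year) → Dec 2, 1887 (1602 left).
+366 (one year; includes Feb 29, 1888) → Dec 2, 1888 (1236 left).
+365 (one year) → Dec 2, 1889 (871 left).
+365 (one year) → Dec 2, 1890 (506 left).
+365 (one year) → Dec 2, 1891 (141 left).
Dec has 31 days: +30 → Jan 1, 1892 (111 left).
Jan has 31 days: +31 → Feb 1, 1892 (80 left).
Feb has 29 days: +29 → Mar 1, 1892 (51 left).
Mar has 31 days: +31 → Apr 1, 1892 (20 left).
+20 → Apr 21, 1892.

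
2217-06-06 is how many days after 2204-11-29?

Nov 29, 2204 → Nov 29, 2205: 365 days.
Nov 29, 2205 → Nov 29, 2206: 365 days.
Nov 29, 2206 → Nov 29, 2207: 365 days.
Nov 29, 2207 → Nov 29, 2208: 366 days (Feb 29, 2208 is in that span).
Nov 29, 2208 → Nov 29, 2209: 365 days.
Nov 29, 2209 → Nov 29, 2210: 365 days.
Nov 29, 2210 → Nov 29, 2211: 365 days.
Nov 29, 2211 → Nov 29, 2212: 366 days (Feb 29, 2212 is in that span).
Nov 29, 2212 → Nov 29, 2213: 365 days.
Nov 29, 2213 → Nov 29, 2214: 365 days.
Nov 29, 2214 → Nov 29, 2215: 365 days.
Nov 29, 2215 → Nov 29, 2216: 366 days (Feb 29, 2216 is in that span).
Nov 29, 2216 → Dec 29, 2216: 30 days (November has 30).
Dec 29, 2216 → Jan 29, 2217: 31 days (December has 31).
Jan 29, 2217 → Feb 28, 2217: 30 days (January has 31).
Feb 28, 2217 → Mar 28, 2217: 28 days (February has 28).
Mar 28, 2217 → Apr 28, 2217: 31 days (March has 31).
Apr 28, 2217 → May 28, 2217: 30 days (April has 30).
May 28, 2217 → Jun 6, 2217: 9 days.
Total: 4572 days.

4572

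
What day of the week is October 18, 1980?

January 1, 1980 is a Tuesday.
Jan 1, 1980 → Feb 1, 1980: 31 days (January has 31).
Feb 1, 1980 → Mar 1, 1980: 29 days (February has 29).
Mar 1, 1980 → Apr 1, 1980: 31 days (March has 31).
Apr 1, 1980 → May 1, 1980: 30 days (April has 30).
May 1, 1980 → Jun 1, 1980: 31 days (May has 31).
Jun 1, 1980 → Jul 1, 1980: 30 days (June has 30).
Jul 1, 1980 → Aug 1, 1980: 31 days (July has 31).
Aug 1, 1980 → Sep 1, 1980: 31 days (August has 31).
Sep 1, 1980 → Oct 1, 1980: 30 days (September has 30).
Oct 1, 1980 → Oct 18, 1980: 17 days.
Total: 291 days.
291 mod 7 = 4, so Tuesday + 4 = Saturday.

Saturday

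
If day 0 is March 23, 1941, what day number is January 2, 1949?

2842

Mar 23, 1941 → Mar 23, 1942: 365 days.
Mar 23, 1942 → Mar 23, 1943: 365 days.
Mar 23, 1943 → Mar 23, 1944: 366 days (Feb 29, 1944 is in that span).
Mar 23, 1944 → Mar 23, 1945: 365 days.
Mar 23, 1945 → Mar 23, 1946: 365 days.
Mar 23, 1946 → Mar 23, 1947: 365 days.
Mar 23, 1947 → Mar 23, 1948: 366 days (Feb 29, 1948 is in that span).
Mar 23, 1948 → Apr 23, 1948: 31 days (March has 31).
Apr 23, 1948 → May 23, 1948: 30 days (April has 30).
May 23, 1948 → Jun 23, 1948: 31 days (May has 31).
Jun 23, 1948 → Jul 23, 1948: 30 days (June has 30).
Jul 23, 1948 → Aug 23, 1948: 31 days (July has 31).
Aug 23, 1948 → Sep 23, 1948: 31 days (August has 31).
Sep 23, 1948 → Oct 23, 1948: 30 days (September has 30).
Oct 23, 1948 → Nov 23, 1948: 31 days (October has 31).
Nov 23, 1948 → Dec 23, 1948: 30 days (November has 30).
Dec 23, 1948 → Jan 2, 1949: 10 days.
Total: 2842 days.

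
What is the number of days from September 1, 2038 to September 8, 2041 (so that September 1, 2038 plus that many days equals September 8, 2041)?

1103

Sep 1, 2038 → Sep 1, 2039: 365 days.
Sep 1, 2039 → Sep 1, 2040: 366 days (Feb 29, 2040 is in that span).
Sep 1, 2040 → Oct 1, 2040: 30 days (September has 30).
Oct 1, 2040 → Nov 1, 2040: 31 days (October has 31).
Nov 1, 2040 → Dec 1, 2040: 30 days (November has 30).
Dec 1, 2040 → Jan 1, 2041: 31 days (December has 31).
Jan 1, 2041 → Feb 1, 2041: 31 days (January has 31).
Feb 1, 2041 → Mar 1, 2041: 28 days (February has 28).
Mar 1, 2041 → Apr 1, 2041: 31 days (March has 31).
Apr 1, 2041 → May 1, 2041: 30 days (April has 30).
May 1, 2041 → Jun 1, 2041: 31 days (May has 31).
Jun 1, 2041 → Jul 1, 2041: 30 days (June has 30).
Jul 1, 2041 → Aug 1, 2041: 31 days (July has 31).
Aug 1, 2041 → Sep 1, 2041: 31 days (August has 31).
Sep 1, 2041 → Sep 8, 2041: 7 days.
Total: 1103 days.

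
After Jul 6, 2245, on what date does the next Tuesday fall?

Jul 6, 2245 is a Sunday.
From Sunday to the next Tuesday is 2 days.
Jul 6, 2245 + 2 = Jul 8, 2245.

July 8, 2245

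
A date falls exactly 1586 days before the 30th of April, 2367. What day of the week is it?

Apr 30, 2367 is a Sunday.
1586 mod 7 = 4, so 1586 days before a Sunday is Sunday − 4 = Wednesday.

Wednesday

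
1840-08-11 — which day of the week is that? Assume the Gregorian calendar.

Tuesday

Doomsday rule: the anchor day for the 1800s is Friday. For year 40: 40÷12 = 3 r 4, and 4÷4 = 1, so 3+4+1 = 8.
Friday + 8 ≡ Saturday — that's 1840's doomsday.
In August the doomsday date is Aug 8.
Aug 11 is 3 days after Aug 8; 3 mod 7 = 3, so Saturday + 3 = Tuesday.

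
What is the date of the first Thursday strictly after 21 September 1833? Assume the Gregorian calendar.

Sep 21, 1833 is a Saturday.
From Saturday to the next Thursday is 5 days.
Sep 21, 1833 + 5 = Sep 26, 1833.

September 26, 1833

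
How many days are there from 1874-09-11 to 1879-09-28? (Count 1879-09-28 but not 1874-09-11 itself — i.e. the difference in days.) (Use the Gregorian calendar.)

1843

Sep 11, 1874 → Sep 11, 1875: 365 days.
Sep 11, 1875 → Sep 11, 1876: 366 days (Feb 29, 1876 is in that span).
Sep 11, 1876 → Sep 11, 1877: 365 days.
Sep 11, 1877 → Sep 11, 1878: 365 days.
Sep 11, 1878 → Oct 11, 1878: 30 days (September has 30).
Oct 11, 1878 → Nov 11, 1878: 31 days (October has 31).
Nov 11, 1878 → Dec 11, 1878: 30 days (November has 30).
Dec 11, 1878 → Jan 11, 1879: 31 days (December has 31).
Jan 11, 1879 → Feb 11, 1879: 31 days (January has 31).
Feb 11, 1879 → Mar 11, 1879: 28 days (February has 28).
Mar 11, 1879 → Apr 11, 1879: 31 days (March has 31).
Apr 11, 1879 → May 11, 1879: 30 days (April has 30).
May 11, 1879 → Jun 11, 1879: 31 days (May has 31).
Jun 11, 1879 → Jul 11, 1879: 30 days (June has 30).
Jul 11, 1879 → Aug 11, 1879: 31 days (July has 31).
Aug 11, 1879 → Sep 11, 1879: 31 days (August has 31).
Sep 11, 1879 → Sep 28, 1879: 17 days.
Total: 1843 days.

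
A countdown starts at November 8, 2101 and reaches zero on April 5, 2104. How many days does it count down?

Nov 8, 2101 → Nov 8, 2102: 365 days.
Nov 8, 2102 → Nov 8, 2103: 365 days.
Nov 8, 2103 → Dec 8, 2103: 30 days (November has 30).
Dec 8, 2103 → Jan 8, 2104: 31 days (December has 31).
Jan 8, 2104 → Feb 8, 2104: 31 days (January has 31).
Feb 8, 2104 → Mar 8, 2104: 29 days (February has 29).
Mar 8, 2104 → Apr 5, 2104: 28 days.
Total: 879 days.

879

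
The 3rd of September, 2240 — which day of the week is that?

Thursday

Doomsday rule: the anchor day for the 2200s is Friday. For year 40: 40÷12 = 3 r 4, and 4÷4 = 1, so 3+4+1 = 8.
Friday + 8 ≡ Saturday — that's 2240's doomsday.
In September the doomsday date is Sep 5.
Sep 3 is 2 days before Sep 5; 2 mod 7 = 2, so Saturday − 2 = Thursday.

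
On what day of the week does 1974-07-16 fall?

Tuesday

Doomsday rule: the anchor day for the 1900s is Wednesday. For year 74: 74÷12 = 6 r 2, and 2÷4 = 0, so 6+2+0 = 8.
Wednesday + 8 ≡ Thursday — that's 1974's doomsday.
In July the doomsday date is Jul 11.
Jul 16 is 5 days after Jul 11; 5 mod 7 = 5, so Thursday + 5 = Tuesday.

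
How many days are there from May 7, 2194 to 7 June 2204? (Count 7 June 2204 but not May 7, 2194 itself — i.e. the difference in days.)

May 7, 2194 → May 7, 2195: 365 days.
May 7, 2195 → May 7, 2196: 366 days (Feb 29, 2196 is in that span).
May 7, 2196 → May 7, 2197: 365 days.
May 7, 2197 → May 7, 2198: 365 days.
May 7, 2198 → May 7, 2199: 365 days.
May 7, 2199 → May 7, 2200: 365 days.
May 7, 2200 → May 7, 2201: 365 days.
May 7, 2201 → May 7, 2202: 365 days.
May 7, 2202 → May 7, 2203: 365 days.
May 7, 2203 → Jun 7, 2203: 31 days (May has 31).
Jun 7, 2203 → Jul 7, 2203: 30 days (June has 30).
Jul 7, 2203 → Aug 7, 2203: 31 days (July has 31).
Aug 7, 2203 → Sep 7, 2203: 31 days (August has 31).
Sep 7, 2203 → Oct 7, 2203: 30 days (September has 30).
Oct 7, 2203 → Nov 7, 2203: 31 days (October has 31).
Nov 7, 2203 → Dec 7, 2203: 30 days (November has 30).
Dec 7, 2203 → Jan 7, 2204: 31 days (December has 31).
Jan 7, 2204 → Feb 7, 2204: 31 days (January has 31).
Feb 7, 2204 → Mar 7, 2204: 29 days (February has 29).
Mar 7, 2204 → Apr 7, 2204: 31 days (March has 31).
Apr 7, 2204 → May 7, 2204: 30 days (April has 30).
May 7, 2204 → Jun 7, 2204: 31 days.
Total: 3683 days.

3683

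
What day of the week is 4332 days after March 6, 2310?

Saturday

First find the weekday of Mar 6, 2310. Doomsday rule: the anchor day for the 2300s is Wednesday. For year 10: 10÷12 = 0 r 10, and 10÷4 = 2, so 0+10+2 = 12.
Wednesday + 12 ≡ Monday — that's 2310's doomsday.
In March the doomsday date is Mar 14.
Mar 6 is 8 days before Mar 14; 8 mod 7 = 1, so Monday − 1 = Sunday.
4332 mod 7 = 6, so 4332 days after a Sunday is Sunday + 6 = Saturday.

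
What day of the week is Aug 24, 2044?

Wednesday

Doomsday rule: the anchor day for the 2000s is Tuesday. For year 44: 44÷12 = 3 r 8, and 8÷4 = 2, so 3+8+2 = 13.
Tuesday + 13 ≡ Monday — that's 2044's doomsday.
In August the doomsday date is Aug 8.
Aug 24 is 16 days after Aug 8; 16 mod 7 = 2, so Monday + 2 = Wednesday.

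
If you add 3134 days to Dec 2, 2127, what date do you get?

July 1, 2136

+366 (one year; includes Feb 29, 2128) → Dec 2, 2128 (2768 left).
+365 (one year) → Dec 2, 2129 (2403 left).
+365 (one year) → Dec 2, 2130 (2038 left).
+365 (one year) → Dec 2, 2131 (1673 left).
+366 (one year; includes Feb 29, 2132) → Dec 2, 2132 (1307 left).
+365 (one year) → Dec 2, 2133 (942 left).
+365 (one year) → Dec 2, 2134 (577 left).
+365 (one year) → Dec 2, 2135 (212 left).
Dec has 31 days: +30 → Jan 1, 2136 (182 left).
Jan has 31 days: +31 → Feb 1, 2136 (151 left).
Feb has 29 days: +29 → Mar 1, 2136 (122 left).
Mar has 31 days: +31 → Apr 1, 2136 (91 left).
Apr has 30 days: +30 → May 1, 2136 (61 left).
May has 31 days: +31 → Jun 1, 2136 (30 left).
Jun has 30 days: +30 → Jul 1, 2136 (0 left).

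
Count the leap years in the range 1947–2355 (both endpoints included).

99

Multiples of 4 in [1947,2355]: 102.
Of those, multiples of 100: 4 (not leap unless ÷400).
Multiples of 400: 1.
Leap years = 102 − 4 + 1 = 99.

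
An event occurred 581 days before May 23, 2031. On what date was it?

−365 (one year) → May 23, 2030 (216 left).
−23 → Apr 30, 2030 (end of Apr, 30 days; 193 left).
−30 → Mar 31, 2030 (end of Mar, 31 days; 163 left).
−31 → Feb 28, 2030 (end of Feb, 28 days; 132 left).
−28 → Jan 31, 2030 (end of Jan, 31 days; 104 left).
−31 → Dec 31, 2029 (end of Dec, 31 days; 73 left).
−31 → Nov 30, 2029 (end of Nov, 30 days; 42 left).
−30 → Oct 31, 2029 (end of Oct, 31 days; 12 left).
−12 → Oct 19, 2029.

October 19, 2029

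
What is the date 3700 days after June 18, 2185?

August 5, 2195

+365 (one year) → Jun 18, 2186 (3335 left).
+365 (one year) → Jun 18, 2187 (2970 left).
+366 (one year; includes Feb 29, 2188) → Jun 18, 2188 (2604 left).
+365 (one year) → Jun 18, 2189 (2239 left).
+365 (one year) → Jun 18, 2190 (1874 left).
+365 (one year) → Jun 18, 2191 (1509 left).
+366 (one year; includes Feb 29, 2192) → Jun 18, 2192 (1143 left).
+365 (one year) → Jun 18, 2193 (778 left).
+365 (one year) → Jun 18, 2194 (413 left).
+365 (one year) → Jun 18, 2195 (48 left).
Jun has 30 days: +13 → Jul 1, 2195 (35 left).
Jul has 31 days: +31 → Aug 1, 2195 (4 left).
+4 → Aug 5, 2195.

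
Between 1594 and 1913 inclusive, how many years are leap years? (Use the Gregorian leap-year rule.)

Multiples of 4 in [1594,1913]: 80.
Of those, multiples of 100: 4 (not leap unless ÷400).
Multiples of 400: 1.
Leap years = 80 − 4 + 1 = 77.

77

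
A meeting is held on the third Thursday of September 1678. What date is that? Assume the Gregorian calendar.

September 15, 1678

September 1, 1678 is a Thursday.
The first Thursday is therefore September 1 (same day).
The third Thursday is 1 + 2×7 = September 15.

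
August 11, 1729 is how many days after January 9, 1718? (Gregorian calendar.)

4232

Jan 9, 1718 → Jan 9, 1719: 365 days.
Jan 9, 1719 → Jan 9, 1720: 365 days.
Jan 9, 1720 → Jan 9, 1721: 366 days (Feb 29, 1720 is in that span).
Jan 9, 1721 → Jan 9, 1722: 365 days.
Jan 9, 1722 → Jan 9, 1723: 365 days.
Jan 9, 1723 → Jan 9, 1724: 365 days.
Jan 9, 1724 → Jan 9, 1725: 366 days (Feb 29, 1724 is in that span).
Jan 9, 1725 → Jan 9, 1726: 365 days.
Jan 9, 1726 → Jan 9, 1727: 365 days.
Jan 9, 1727 → Jan 9, 1728: 365 days.
Jan 9, 1728 → Jan 9, 1729: 366 days (Feb 29, 1728 is in that span).
Jan 9, 1729 → Feb 9, 1729: 31 days (January has 31).
Feb 9, 1729 → Mar 9, 1729: 28 days (February has 28).
Mar 9, 1729 → Apr 9, 1729: 31 days (March has 31).
Apr 9, 1729 → May 9, 1729: 30 days (April has 30).
May 9, 1729 → Jun 9, 1729: 31 days (May has 31).
Jun 9, 1729 → Jul 9, 1729: 30 days (June has 30).
Jul 9, 1729 → Aug 9, 1729: 31 days (July has 31).
Aug 9, 1729 → Aug 11, 1729: 2 days.
Total: 4232 days.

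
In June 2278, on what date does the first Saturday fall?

June 1, 2278

June 1, 2278 is a Saturday.
The first Saturday is therefore June 1 (same day).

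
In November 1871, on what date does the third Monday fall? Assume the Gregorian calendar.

November 20, 1871

November 1, 1871 is a Wednesday.
The first Monday is therefore November 6 (5 days later).
The third Monday is 6 + 2×7 = November 20.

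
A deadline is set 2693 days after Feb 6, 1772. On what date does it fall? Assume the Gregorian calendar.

+366 (one year; includes Feb 29, 1772) → Feb 6, 1773 (2327 left).
+365 (one year) → Feb 6, 1774 (1962 left).
+365 (one year) → Feb 6, 1775 (1597 left).
+365 (one year) → Feb 6, 1776 (1232 left).
+366 (one year; includes Feb 29, 1776) → Feb 6, 1777 (866 left).
+365 (one year) → Feb 6, 1778 (501 left).
+365 (one year) → Feb 6, 1779 (136 left).
Feb has 28 days: +23 → Mar 1, 1779 (113 left).
Mar has 31 days: +31 → Apr 1, 1779 (82 left).
Apr has 30 days: +30 → May 1, 1779 (52 left).
May has 31 days: +31 → Jun 1, 1779 (21 left).
+21 → Jun 22, 1779.

June 22, 1779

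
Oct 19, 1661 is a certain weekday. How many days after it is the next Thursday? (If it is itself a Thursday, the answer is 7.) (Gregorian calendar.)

Oct 19, 1661 is a Wednesday.
From Wednesday to the next Thursday is 1 day.

1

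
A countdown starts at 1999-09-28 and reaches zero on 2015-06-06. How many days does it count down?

5730

Sep 28, 1999 → Sep 28, 2000: 366 days (Feb 29, 2000 is in that span).
Sep 28, 2000 → Sep 28, 2001: 365 days.
Sep 28, 2001 → Sep 28, 2002: 365 days.
Sep 28, 2002 → Sep 28, 2003: 365 days.
Sep 28, 2003 → Sep 28, 2004: 366 days (Feb 29, 2004 is in that span).
Sep 28, 2004 → Sep 28, 2005: 365 days.
Sep 28, 2005 → Sep 28, 2006: 365 days.
Sep 28, 2006 → Sep 28, 2007: 365 days.
Sep 28, 2007 → Sep 28, 2008: 366 days (Feb 29, 2008 is in that span).
Sep 28, 2008 → Sep 28, 2009: 365 days.
Sep 28, 2009 → Sep 28, 2010: 365 days.
Sep 28, 2010 → Sep 28, 2011: 365 days.
Sep 28, 2011 → Sep 28, 2012: 366 days (Feb 29, 2012 is in that span).
Sep 28, 2012 → Sep 28, 2013: 365 days.
Sep 28, 2013 → Sep 28, 2014: 365 days.
Sep 28, 2014 → Oct 28, 2014: 30 days (September has 30).
Oct 28, 2014 → Nov 28, 2014: 31 days (October has 31).
Nov 28, 2014 → Dec 28, 2014: 30 days (November has 30).
Dec 28, 2014 → Jan 28, 2015: 31 days (December has 31).
Jan 28, 2015 → Feb 28, 2015: 31 days (January has 31).
Feb 28, 2015 → Mar 28, 2015: 28 days (February has 28).
Mar 28, 2015 → Apr 28, 2015: 31 days (March has 31).
Apr 28, 2015 → May 28, 2015: 30 days (April has 30).
May 28, 2015 → Jun 6, 2015: 9 days.
Total: 5730 days.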